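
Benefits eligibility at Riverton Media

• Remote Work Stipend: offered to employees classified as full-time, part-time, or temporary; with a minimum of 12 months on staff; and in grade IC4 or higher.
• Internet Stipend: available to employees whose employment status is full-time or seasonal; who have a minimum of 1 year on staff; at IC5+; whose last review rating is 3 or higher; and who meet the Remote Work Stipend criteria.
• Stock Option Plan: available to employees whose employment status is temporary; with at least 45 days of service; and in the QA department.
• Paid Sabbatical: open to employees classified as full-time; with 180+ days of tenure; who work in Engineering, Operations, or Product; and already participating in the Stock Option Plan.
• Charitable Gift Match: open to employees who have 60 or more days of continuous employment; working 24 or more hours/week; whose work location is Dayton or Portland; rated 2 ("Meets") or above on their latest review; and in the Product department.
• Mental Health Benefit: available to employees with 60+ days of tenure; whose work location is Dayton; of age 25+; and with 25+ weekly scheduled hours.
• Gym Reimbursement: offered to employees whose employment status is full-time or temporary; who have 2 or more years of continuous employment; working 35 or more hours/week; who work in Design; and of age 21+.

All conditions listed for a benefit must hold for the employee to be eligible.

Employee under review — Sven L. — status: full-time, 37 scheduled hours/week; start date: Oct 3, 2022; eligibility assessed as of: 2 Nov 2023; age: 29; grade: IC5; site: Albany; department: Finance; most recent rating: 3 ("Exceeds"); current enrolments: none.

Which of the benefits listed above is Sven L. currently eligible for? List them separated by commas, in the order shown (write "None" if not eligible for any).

Service from Oct 3, 2022 to 2 Nov 2023: 395 days.
Remote Work Stipend — status full-time ✓; service 395 days ≥ 12 months (≈360 days) ✓; grade IC5 ≥ IC4 ✓ → eligible.
Internet Stipend — status full-time ✓; service 395 days ≥ 1 year (≈365 days) ✓; grade IC5 ≥ IC5 ✓; rating 3 ≥ 3 ✓; eligible for Remote Work Stipend ✓ → eligible.
Stock Option Plan — status full-time ✗ (requires temporary) → not eligible.
Paid Sabbatical — status full-time ✓; service 395 days ≥ 180 days ✓; dept Finance ✗ → not eligible.
Charitable Gift Match — service 395 days ≥ 60 days ✓; 37 hrs/wk ≥ 24 ✓; site Albany ✗ (not Dayton or Portland) → not eligible.
Mental Health Benefit — service 395 days ≥ 60 days ✓; site Albany ✗ (not Dayton) → not eligible.
Gym Reimbursement — status full-time ✓; service 395 days < 2 years (≈730 days) ✗ → not eligible.

Remote Work Stipend, Internet Stipend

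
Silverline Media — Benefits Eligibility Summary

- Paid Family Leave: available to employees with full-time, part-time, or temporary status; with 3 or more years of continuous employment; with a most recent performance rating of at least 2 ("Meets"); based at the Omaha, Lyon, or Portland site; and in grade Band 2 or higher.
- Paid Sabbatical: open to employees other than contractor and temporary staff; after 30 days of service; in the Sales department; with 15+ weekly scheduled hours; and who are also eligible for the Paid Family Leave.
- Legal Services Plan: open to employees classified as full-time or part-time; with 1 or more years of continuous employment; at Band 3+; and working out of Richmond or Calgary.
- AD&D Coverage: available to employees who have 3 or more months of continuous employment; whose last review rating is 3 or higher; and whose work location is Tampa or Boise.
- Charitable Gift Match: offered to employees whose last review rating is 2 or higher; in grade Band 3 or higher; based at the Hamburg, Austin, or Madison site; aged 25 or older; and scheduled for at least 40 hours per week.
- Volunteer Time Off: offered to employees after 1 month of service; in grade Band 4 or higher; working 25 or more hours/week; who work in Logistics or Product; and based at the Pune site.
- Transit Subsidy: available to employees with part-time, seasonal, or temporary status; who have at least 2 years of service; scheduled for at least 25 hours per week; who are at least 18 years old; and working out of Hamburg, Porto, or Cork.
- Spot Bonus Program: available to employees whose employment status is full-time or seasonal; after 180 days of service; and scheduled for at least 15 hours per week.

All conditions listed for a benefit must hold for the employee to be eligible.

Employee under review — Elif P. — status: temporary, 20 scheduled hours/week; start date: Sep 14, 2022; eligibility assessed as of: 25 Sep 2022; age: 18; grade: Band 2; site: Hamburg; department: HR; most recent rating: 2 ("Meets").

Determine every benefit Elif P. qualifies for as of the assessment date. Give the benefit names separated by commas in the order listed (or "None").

Service from Sep 14, 2022 to 25 Sep 2022: 11 days.
Paid Family Leave — status temporary ✓; service 11 days < 3 years (≈1095 days) ✗ → not eligible.
Paid Sabbatical — status temporary ✗ (excluded) → not eligible.
Legal Services Plan — status temporary ✗ (requires full-time or part-time) → not eligible.
AD&D Coverage — service 11 days < 3 months (≈90 days) ✗ → not eligible.
Charitable Gift Match — rating 2 ≥ 2 ✓; grade Band 2 < Band 3 ✗ → not eligible.
Volunteer Time Off — service 11 days < 1 month (≈30 days) ✗ → not eligible.
Transit Subsidy — status temporary ✓; service 11 days < 2 years (≈730 days) ✗ → not eligible.
Spot Bonus Program — status temporary ✗ (requires full-time or seasonal) → not eligible.

None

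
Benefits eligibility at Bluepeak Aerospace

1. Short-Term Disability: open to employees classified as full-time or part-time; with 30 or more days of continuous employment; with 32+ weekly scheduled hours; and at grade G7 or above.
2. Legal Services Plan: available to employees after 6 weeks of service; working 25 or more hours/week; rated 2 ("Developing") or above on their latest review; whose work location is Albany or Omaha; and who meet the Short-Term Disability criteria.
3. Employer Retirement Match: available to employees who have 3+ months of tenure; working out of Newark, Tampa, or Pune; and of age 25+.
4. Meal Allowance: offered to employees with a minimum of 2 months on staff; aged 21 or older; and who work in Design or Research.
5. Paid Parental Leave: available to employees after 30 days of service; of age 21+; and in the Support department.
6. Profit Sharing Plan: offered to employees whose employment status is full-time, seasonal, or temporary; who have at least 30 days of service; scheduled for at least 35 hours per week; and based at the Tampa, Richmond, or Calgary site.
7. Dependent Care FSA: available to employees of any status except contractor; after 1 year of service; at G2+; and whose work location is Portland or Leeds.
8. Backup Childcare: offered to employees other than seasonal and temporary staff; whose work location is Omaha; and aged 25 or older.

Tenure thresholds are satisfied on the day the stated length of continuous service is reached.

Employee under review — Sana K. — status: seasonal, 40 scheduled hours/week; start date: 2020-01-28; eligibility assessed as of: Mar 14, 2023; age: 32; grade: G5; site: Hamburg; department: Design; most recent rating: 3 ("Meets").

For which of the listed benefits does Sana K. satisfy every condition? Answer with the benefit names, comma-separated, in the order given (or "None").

Meal Allowance

Service from 2020-01-28 to Mar 14, 2023: 1141 days.
Short-Term Disability — status seasonal ✗ (requires full-time or part-time) → not eligible.
Legal Services Plan — service 1141 days ≥ 6 weeks (≈42 days) ✓; 40 hrs/wk ≥ 25 ✓; rating 3 ≥ 2 ✓; site Hamburg ✗ (not Albany or Omaha) → not eligible.
Employer Retirement Match — service 1141 days ≥ 3 months (≈90 days) ✓; site Hamburg ✗ (not Newark, Tampa, or Pune) → not eligible.
Meal Allowance — service 1141 days ≥ 2 months (≈60 days) ✓; age 32 ≥ 21 ✓; dept Design ✓ → eligible.
Paid Parental Leave — service 1141 days ≥ 30 days ✓; age 32 ≥ 21 ✓; dept Design ✗ → not eligible.
Profit Sharing Plan — status seasonal ✓; service 1141 days ≥ 30 days ✓; 40 hrs/wk ≥ 35 ✓; site Hamburg ✗ (not Tampa, Richmond, or Calgary) → not eligible.
Dependent Care FSA — status seasonal ✓ (not excluded); service 1141 days ≥ 1 year (≈365 days) ✓; grade G5 ≥ G2 ✓; site Hamburg ✗ (not Portland or Leeds) → not eligible.
Backup Childcare — status seasonal ✗ (excluded) → not eligible.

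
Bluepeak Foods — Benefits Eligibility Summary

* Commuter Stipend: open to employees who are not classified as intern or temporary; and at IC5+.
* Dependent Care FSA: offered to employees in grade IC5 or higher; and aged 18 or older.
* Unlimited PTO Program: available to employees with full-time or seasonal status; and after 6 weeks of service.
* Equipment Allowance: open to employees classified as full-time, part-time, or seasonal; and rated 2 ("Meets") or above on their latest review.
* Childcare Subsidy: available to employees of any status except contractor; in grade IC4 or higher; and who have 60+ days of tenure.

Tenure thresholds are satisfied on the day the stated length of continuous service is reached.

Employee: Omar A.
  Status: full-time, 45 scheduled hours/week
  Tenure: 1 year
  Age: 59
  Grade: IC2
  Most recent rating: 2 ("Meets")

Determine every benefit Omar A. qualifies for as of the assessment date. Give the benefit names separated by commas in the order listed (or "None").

Commuter Stipend — status full-time ✓ (not excluded); grade IC2 < IC5 ✗ → not eligible.
Dependent Care FSA — grade IC2 < IC5 ✗ → not eligible.
Unlimited PTO Program — status full-time ✓; service 1 year ≥ 6 weeks (≈42 days) ✓ → eligible.
Equipment Allowance — status full-time ✓; rating 2 ≥ 2 ✓ → eligible.
Childcare Subsidy — status full-time ✓ (not excluded); grade IC2 < IC4 ✗ → not eligible.

Unlimited PTO Program, Equipment Allowance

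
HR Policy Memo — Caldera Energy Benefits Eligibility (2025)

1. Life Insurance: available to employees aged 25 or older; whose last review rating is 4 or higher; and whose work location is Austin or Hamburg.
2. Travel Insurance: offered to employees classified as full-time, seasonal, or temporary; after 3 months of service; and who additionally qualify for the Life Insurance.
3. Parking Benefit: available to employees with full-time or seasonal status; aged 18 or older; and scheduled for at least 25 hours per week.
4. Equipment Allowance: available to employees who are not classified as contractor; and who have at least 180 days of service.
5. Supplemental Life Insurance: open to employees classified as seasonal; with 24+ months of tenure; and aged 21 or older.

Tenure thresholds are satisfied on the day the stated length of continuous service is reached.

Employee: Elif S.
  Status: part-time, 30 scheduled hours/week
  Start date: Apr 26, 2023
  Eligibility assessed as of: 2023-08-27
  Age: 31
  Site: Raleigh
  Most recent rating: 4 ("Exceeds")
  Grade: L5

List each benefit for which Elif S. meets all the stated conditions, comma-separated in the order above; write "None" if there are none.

Service from Apr 26, 2023 to 2023-08-27: 123 days.
Life Insurance — age 31 ≥ 25 ✓; rating 4 ≥ 4 ✓; site Raleigh ✗ (not Austin or Hamburg) → not eligible.
Travel Insurance — status part-time ✗ (requires full-time, seasonal, or temporary) → not eligible.
Parking Benefit — status part-time ✗ (requires full-time or seasonal) → not eligible.
Equipment Allowance — status part-time ✓ (not excluded); service 123 days < 180 days ✗ → not eligible.
Supplemental Life Insurance — status part-time ✗ (requires seasonal) → not eligible.

None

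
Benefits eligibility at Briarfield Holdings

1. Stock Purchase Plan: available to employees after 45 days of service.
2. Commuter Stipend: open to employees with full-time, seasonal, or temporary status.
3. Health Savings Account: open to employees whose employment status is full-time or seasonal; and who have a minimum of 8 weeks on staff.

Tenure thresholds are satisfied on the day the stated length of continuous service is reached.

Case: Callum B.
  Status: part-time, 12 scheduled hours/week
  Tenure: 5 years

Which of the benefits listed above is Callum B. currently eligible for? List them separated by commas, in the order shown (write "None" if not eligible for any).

Stock Purchase Plan — service 5 years ≥ 45 days ✓ → eligible.
Commuter Stipend — status part-time ✗ (requires full-time, seasonal, or temporary) → not eligible.
Health Savings Account — status part-time ✗ (requires full-time or seasonal) → not eligible.

Stock Purchase Plan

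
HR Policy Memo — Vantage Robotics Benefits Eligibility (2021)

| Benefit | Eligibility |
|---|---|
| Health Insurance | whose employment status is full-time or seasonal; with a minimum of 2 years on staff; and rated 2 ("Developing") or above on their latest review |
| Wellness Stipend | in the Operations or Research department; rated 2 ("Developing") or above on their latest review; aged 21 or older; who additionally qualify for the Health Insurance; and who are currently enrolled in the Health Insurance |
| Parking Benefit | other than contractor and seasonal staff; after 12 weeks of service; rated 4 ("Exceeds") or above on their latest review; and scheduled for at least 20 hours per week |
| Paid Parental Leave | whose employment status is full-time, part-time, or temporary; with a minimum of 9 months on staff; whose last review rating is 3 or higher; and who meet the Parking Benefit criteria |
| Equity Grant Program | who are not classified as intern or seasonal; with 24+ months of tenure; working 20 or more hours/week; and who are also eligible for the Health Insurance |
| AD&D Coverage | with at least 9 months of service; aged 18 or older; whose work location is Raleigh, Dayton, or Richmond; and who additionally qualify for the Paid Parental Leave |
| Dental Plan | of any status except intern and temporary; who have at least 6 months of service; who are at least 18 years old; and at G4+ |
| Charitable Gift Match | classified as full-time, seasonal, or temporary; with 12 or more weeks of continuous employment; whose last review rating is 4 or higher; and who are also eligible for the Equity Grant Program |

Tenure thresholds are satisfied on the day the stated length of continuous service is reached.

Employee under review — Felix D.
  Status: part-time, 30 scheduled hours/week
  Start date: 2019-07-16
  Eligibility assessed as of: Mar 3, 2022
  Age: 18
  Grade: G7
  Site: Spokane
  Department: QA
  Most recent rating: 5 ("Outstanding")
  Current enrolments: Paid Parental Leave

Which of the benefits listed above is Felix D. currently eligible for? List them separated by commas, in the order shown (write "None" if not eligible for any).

Service from 2019-07-16 to Mar 3, 2022: 961 days.
Health Insurance — status part-time ✗ (requires full-time or seasonal) → not eligible.
Wellness Stipend — dept QA ✗ → not eligible.
Parking Benefit — status part-time ✓ (not excluded); service 961 days ≥ 12 weeks (≈84 days) ✓; rating 5 ≥ 4 ✓; 30 hrs/wk ≥ 20 ✓ → eligible.
Paid Parental Leave — status part-time ✓; service 961 days ≥ 9 months (≈270 days) ✓; rating 5 ≥ 3 ✓; eligible for Parking Benefit ✓ → eligible.
Equity Grant Program — status part-time ✓ (not excluded); service 961 days ≥ 24 months (≈720 days) ✓; 30 hrs/wk ≥ 20 ✓; not eligible for Health Insurance ✗ → not eligible.
AD&D Coverage — service 961 days ≥ 9 months (≈270 days) ✓; age 18 ≥ 18 ✓; site Spokane ✗ (not Raleigh, Dayton, or Richmond) → not eligible.
Dental Plan — status part-time ✓ (not excluded); service 961 days ≥ 6 months (≈180 days) ✓; age 18 ≥ 18 ✓; grade G7 ≥ G4 ✓ → eligible.
Charitable Gift Match — status part-time ✗ (requires full-time, seasonal, or temporary) → not eligible.

Parking Benefit, Paid Parental Leave, Dental Plan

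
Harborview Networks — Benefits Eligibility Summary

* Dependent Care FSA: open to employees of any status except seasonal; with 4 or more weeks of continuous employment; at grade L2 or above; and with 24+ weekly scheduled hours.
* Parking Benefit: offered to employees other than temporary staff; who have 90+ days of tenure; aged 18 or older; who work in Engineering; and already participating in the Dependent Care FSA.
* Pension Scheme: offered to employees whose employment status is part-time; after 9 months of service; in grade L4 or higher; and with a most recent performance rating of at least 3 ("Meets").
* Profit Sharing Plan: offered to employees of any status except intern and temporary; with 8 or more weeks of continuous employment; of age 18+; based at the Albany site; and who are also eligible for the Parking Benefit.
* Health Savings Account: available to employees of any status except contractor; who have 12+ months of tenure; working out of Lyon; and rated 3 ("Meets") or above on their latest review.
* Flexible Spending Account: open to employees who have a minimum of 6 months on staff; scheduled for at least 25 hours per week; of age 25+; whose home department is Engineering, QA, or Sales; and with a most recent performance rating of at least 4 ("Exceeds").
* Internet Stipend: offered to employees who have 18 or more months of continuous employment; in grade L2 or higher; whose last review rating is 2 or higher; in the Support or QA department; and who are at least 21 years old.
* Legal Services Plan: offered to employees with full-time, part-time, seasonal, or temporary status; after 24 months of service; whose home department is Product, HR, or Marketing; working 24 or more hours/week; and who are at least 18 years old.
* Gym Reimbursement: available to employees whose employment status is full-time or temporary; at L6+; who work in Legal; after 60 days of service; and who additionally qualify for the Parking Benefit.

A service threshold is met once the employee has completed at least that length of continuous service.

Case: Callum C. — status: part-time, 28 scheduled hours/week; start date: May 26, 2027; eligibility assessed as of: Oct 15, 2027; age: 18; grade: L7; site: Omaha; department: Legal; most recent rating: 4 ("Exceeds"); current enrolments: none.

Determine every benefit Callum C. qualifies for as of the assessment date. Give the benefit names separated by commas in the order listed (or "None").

Dependent Care FSA

Service from May 26, 2027 to Oct 15, 2027: 142 days.
Dependent Care FSA — status part-time ✓ (not excluded); service 142 days ≥ 4 weeks (≈28 days) ✓; grade L7 ≥ L2 ✓; 28 hrs/wk ≥ 24 ✓ → eligible.
Parking Benefit — status part-time ✓ (not excluded); service 142 days ≥ 90 days ✓; age 18 ≥ 18 ✓; dept Legal ✗ → not eligible.
Pension Scheme — status part-time ✓; service 142 days < 9 months (≈270 days) ✗ → not eligible.
Profit Sharing Plan — status part-time ✓ (not excluded); service 142 days ≥ 8 weeks (≈56 days) ✓; age 18 ≥ 18 ✓; site Omaha ✗ (not Albany) → not eligible.
Health Savings Account — status part-time ✓ (not excluded); service 142 days < 12 months (≈360 days) ✗ → not eligible.
Flexible Spending Account — service 142 days < 6 months (≈180 days) ✗ → not eligible.
Internet Stipend — service 142 days < 18 months (≈540 days) ✗ → not eligible.
Legal Services Plan — status part-time ✓; service 142 days < 24 months (≈720 days) ✗ → not eligible.
Gym Reimbursement — status part-time ✗ (requires full-time or temporary) → not eligible.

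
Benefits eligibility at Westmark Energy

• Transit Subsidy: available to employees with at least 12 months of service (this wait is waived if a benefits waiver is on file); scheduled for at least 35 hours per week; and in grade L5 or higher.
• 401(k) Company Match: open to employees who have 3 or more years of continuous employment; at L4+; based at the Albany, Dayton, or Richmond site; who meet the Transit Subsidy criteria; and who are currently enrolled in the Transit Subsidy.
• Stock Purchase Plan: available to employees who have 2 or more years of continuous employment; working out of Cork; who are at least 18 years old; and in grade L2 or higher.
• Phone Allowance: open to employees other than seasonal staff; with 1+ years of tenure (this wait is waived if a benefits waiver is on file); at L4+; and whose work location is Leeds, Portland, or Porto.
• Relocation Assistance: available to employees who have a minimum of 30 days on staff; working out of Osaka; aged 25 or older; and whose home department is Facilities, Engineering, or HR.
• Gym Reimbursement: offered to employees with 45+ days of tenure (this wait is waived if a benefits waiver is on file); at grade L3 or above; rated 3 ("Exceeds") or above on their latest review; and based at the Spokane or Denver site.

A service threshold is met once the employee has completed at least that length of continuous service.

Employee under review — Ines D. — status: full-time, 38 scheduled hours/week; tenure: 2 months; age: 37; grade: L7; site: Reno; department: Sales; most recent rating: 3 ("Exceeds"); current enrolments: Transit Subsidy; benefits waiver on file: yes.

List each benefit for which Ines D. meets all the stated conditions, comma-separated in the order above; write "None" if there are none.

Transit Subsidy — benefits waiver on file ✓; 38 hrs/wk ≥ 35 ✓; grade L7 ≥ L5 ✓ → eligible.
401(k) Company Match — service 2 months < 3 years (≈1095 days) ✗ → not eligible.
Stock Purchase Plan — service 2 months < 2 years (≈730 days) ✗ → not eligible.
Phone Allowance — status full-time ✓ (not excluded); benefits waiver on file ✓; grade L7 ≥ L4 ✓; site Reno ✗ (not Leeds, Portland, or Porto) → not eligible.
Relocation Assistance — service 2 months ≥ 30 days ✓; site Reno ✗ (not Osaka) → not eligible.
Gym Reimbursement — benefits waiver on file ✓; grade L7 ≥ L3 ✓; rating 3 ≥ 3 ✓; site Reno ✗ (not Spokane or Denver) → not eligible.

Transit Subsidy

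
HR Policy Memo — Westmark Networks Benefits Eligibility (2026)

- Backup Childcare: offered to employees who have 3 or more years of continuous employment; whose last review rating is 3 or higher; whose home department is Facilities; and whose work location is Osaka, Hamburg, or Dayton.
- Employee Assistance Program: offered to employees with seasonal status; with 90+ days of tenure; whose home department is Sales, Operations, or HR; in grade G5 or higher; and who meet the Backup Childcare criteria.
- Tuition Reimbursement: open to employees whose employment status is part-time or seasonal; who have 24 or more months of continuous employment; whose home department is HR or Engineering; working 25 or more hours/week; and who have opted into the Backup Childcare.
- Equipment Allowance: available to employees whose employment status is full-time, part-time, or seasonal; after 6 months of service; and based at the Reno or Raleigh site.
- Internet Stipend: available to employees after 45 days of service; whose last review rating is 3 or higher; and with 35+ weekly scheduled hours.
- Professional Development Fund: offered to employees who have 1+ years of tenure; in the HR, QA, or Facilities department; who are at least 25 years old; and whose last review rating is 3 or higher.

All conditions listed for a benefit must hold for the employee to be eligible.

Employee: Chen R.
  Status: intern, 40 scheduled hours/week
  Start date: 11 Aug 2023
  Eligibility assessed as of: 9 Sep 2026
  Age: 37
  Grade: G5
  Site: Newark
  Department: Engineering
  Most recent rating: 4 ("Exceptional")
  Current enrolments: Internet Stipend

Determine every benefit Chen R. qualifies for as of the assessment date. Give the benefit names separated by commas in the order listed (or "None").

Service from 11 Aug 2023 to 9 Sep 2026: 1125 days.
Backup Childcare — service 1125 days ≥ 3 years (≈1095 days) ✓; rating 4 ≥ 3 ✓; dept Engineering ✗ → not eligible.
Employee Assistance Program — status intern ✗ (requires seasonal) → not eligible.
Tuition Reimbursement — status intern ✗ (requires part-time or seasonal) → not eligible.
Equipment Allowance — status intern ✗ (requires full-time, part-time, or seasonal) → not eligible.
Internet Stipend — service 1125 days ≥ 45 days ✓; rating 4 ≥ 3 ✓; 40 hrs/wk ≥ 35 ✓ → eligible.
Professional Development Fund — service 1125 days ≥ 1 year (≈365 days) ✓; dept Engineering ✗ → not eligible.

Internet Stipend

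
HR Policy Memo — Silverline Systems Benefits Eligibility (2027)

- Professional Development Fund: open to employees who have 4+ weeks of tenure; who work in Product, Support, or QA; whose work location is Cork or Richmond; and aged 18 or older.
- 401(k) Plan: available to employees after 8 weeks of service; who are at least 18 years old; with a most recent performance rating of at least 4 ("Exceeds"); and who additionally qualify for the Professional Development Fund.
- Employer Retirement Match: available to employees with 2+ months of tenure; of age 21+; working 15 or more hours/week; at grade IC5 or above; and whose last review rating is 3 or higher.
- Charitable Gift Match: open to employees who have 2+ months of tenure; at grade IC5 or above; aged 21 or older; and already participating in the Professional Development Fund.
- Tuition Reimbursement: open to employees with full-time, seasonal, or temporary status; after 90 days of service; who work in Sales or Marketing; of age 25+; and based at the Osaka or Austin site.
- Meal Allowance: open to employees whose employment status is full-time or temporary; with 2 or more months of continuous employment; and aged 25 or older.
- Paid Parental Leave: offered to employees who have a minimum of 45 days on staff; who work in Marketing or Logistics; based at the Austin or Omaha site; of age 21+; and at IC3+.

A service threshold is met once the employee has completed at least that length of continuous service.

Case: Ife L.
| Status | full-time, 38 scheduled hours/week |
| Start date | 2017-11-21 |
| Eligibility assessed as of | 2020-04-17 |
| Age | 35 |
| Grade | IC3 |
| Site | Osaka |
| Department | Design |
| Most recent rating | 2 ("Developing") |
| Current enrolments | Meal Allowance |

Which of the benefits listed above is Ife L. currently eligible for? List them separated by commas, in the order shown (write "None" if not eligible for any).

Service from 2017-11-21 to 2020-04-17: 878 days.
Professional Development Fund — service 878 days ≥ 4 weeks (≈28 days) ✓; dept Design ✗ → not eligible.
401(k) Plan — service 878 days ≥ 8 weeks (≈56 days) ✓; age 35 ≥ 18 ✓; rating 2 < 4 ✗ → not eligible.
Employer Retirement Match — service 878 days ≥ 2 months (≈60 days) ✓; age 35 ≥ 21 ✓; 38 hrs/wk ≥ 15 ✓; grade IC3 < IC5 ✗ → not eligible.
Charitable Gift Match — service 878 days ≥ 2 months (≈60 days) ✓; grade IC3 < IC5 ✗ → not eligible.
Tuition Reimbursement — status full-time ✓; service 878 days ≥ 90 days ✓; dept Design ✗ → not eligible.
Meal Allowance — status full-time ✓; service 878 days ≥ 2 months (≈60 days) ✓; age 35 ≥ 25 ✓ → eligible.
Paid Parental Leave — service 878 days ≥ 45 days ✓; dept Design ✗ → not eligible.

Meal Allowance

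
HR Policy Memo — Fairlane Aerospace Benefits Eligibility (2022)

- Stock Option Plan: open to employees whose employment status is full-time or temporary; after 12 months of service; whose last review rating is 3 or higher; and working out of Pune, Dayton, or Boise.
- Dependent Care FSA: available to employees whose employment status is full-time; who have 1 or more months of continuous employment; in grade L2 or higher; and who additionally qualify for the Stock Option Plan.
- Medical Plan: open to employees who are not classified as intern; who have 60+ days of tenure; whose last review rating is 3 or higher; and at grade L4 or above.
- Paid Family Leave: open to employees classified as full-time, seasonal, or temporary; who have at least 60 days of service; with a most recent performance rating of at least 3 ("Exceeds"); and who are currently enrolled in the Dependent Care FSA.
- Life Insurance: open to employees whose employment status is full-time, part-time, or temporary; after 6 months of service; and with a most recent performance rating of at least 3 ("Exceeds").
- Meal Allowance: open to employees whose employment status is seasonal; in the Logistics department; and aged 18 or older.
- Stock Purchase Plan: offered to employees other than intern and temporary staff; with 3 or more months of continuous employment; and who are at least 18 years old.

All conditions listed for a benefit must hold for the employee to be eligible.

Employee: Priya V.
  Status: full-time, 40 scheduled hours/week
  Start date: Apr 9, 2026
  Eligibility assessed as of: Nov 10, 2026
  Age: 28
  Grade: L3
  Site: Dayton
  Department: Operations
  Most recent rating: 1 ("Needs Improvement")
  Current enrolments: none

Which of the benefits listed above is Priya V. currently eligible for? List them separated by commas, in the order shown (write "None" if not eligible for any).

Stock Purchase Plan

Service from Apr 9, 2026 to Nov 10, 2026: 215 days.
Stock Option Plan — status full-time ✓; service 215 days < 12 months (≈360 days) ✗ → not eligible.
Dependent Care FSA — status full-time ✓; service 215 days ≥ 1 month (≈30 days) ✓; grade L3 ≥ L2 ✓; not eligible for Stock Option Plan ✗ → not eligible.
Medical Plan — status full-time ✓ (not excluded); service 215 days ≥ 60 days ✓; rating 1 < 3 ✗ → not eligible.
Paid Family Leave — status full-time ✓; service 215 days ≥ 60 days ✓; rating 1 < 3 ✗ → not eligible.
Life Insurance — status full-time ✓; service 215 days ≥ 6 months (≈180 days) ✓; rating 1 < 3 ✗ → not eligible.
Meal Allowance — status full-time ✗ (requires seasonal) → not eligible.
Stock Purchase Plan — status full-time ✓ (not excluded); service 215 days ≥ 3 months (≈90 days) ✓; age 28 ≥ 18 ✓ → eligible.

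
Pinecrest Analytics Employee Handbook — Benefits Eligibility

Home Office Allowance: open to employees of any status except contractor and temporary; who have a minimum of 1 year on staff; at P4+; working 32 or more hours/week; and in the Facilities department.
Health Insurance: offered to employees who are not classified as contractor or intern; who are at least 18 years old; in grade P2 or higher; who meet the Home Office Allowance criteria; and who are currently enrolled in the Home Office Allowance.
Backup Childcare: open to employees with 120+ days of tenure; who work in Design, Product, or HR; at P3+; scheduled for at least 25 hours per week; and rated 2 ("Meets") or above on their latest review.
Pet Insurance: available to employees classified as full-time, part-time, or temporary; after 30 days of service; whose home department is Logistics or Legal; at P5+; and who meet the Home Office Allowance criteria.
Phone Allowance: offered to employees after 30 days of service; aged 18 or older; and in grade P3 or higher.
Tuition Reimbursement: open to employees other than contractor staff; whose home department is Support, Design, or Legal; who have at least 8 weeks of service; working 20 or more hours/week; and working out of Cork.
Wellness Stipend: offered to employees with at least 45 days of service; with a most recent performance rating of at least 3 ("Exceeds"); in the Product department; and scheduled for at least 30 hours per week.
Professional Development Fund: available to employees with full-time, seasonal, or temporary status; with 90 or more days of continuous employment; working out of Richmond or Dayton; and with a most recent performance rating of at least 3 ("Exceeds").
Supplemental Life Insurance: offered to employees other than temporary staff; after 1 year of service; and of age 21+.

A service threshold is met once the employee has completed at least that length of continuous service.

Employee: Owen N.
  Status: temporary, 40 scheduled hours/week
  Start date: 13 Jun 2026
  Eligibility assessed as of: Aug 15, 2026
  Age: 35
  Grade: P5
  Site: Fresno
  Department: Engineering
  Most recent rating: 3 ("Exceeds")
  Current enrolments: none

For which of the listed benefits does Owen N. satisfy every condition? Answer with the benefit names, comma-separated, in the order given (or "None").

Service from 13 Jun 2026 to Aug 15, 2026: 63 days.
Home Office Allowance — status temporary ✗ (excluded) → not eligible.
Health Insurance — status temporary ✓ (not excluded); age 35 ≥ 18 ✓; grade P5 ≥ P2 ✓; not eligible for Home Office Allowance ✗ → not eligible.
Backup Childcare — service 63 days < 120 days ✗ → not eligible.
Pet Insurance — status temporary ✓; service 63 days ≥ 30 days ✓; dept Engineering ✗ → not eligible.
Phone Allowance — service 63 days ≥ 30 days ✓; age 35 ≥ 18 ✓; grade P5 ≥ P3 ✓ → eligible.
Tuition Reimbursement — status temporary ✓ (not excluded); dept Engineering ✗ → not eligible.
Wellness Stipend — service 63 days ≥ 45 days ✓; rating 3 ≥ 3 ✓; dept Engineering ✗ → not eligible.
Professional Development Fund — status temporary ✓; service 63 days < 90 days ✗ → not eligible.
Supplemental Life Insurance — status temporary ✗ (excluded) → not eligible.

Phone Allowance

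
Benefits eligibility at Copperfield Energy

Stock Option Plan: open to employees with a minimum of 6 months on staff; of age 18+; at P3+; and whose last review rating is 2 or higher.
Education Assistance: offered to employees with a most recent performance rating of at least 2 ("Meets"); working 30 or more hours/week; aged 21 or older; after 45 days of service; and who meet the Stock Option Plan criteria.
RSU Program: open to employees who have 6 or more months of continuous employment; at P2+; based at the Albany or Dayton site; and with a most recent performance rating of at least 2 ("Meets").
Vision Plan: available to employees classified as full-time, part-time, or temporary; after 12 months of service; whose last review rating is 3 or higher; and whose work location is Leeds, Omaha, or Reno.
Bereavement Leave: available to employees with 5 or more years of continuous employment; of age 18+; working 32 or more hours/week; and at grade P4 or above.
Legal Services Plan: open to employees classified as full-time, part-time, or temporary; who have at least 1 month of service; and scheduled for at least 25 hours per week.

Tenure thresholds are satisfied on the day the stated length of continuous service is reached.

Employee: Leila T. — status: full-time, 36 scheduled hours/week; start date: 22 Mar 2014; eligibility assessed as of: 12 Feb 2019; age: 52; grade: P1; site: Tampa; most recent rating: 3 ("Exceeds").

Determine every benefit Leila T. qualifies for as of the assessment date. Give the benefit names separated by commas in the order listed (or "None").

Service from 22 Mar 2014 to 12 Feb 2019: 1788 days.
Stock Option Plan — service 1788 days ≥ 6 months (≈180 days) ✓; age 52 ≥ 18 ✓; grade P1 < P3 ✗ → not eligible.
Education Assistance — rating 3 ≥ 2 ✓; 36 hrs/wk ≥ 30 ✓; age 52 ≥ 21 ✓; service 1788 days ≥ 45 days ✓; not eligible for Stock Option Plan ✗ → not eligible.
RSU Program — service 1788 days ≥ 6 months (≈180 days) ✓; grade P1 < P2 ✗ → not eligible.
Vision Plan — status full-time ✓; service 1788 days ≥ 12 months (≈360 days) ✓; rating 3 ≥ 3 ✓; site Tampa ✗ (not Leeds, Omaha, or Reno) → not eligible.
Bereavement Leave — service 1788 days < 5 years (≈1825 days) ✗ → not eligible.
Legal Services Plan — status full-time ✓; service 1788 days ≥ 1 month (≈30 days) ✓; 36 hrs/wk ≥ 25 ✓ → eligible.

Legal Services Plan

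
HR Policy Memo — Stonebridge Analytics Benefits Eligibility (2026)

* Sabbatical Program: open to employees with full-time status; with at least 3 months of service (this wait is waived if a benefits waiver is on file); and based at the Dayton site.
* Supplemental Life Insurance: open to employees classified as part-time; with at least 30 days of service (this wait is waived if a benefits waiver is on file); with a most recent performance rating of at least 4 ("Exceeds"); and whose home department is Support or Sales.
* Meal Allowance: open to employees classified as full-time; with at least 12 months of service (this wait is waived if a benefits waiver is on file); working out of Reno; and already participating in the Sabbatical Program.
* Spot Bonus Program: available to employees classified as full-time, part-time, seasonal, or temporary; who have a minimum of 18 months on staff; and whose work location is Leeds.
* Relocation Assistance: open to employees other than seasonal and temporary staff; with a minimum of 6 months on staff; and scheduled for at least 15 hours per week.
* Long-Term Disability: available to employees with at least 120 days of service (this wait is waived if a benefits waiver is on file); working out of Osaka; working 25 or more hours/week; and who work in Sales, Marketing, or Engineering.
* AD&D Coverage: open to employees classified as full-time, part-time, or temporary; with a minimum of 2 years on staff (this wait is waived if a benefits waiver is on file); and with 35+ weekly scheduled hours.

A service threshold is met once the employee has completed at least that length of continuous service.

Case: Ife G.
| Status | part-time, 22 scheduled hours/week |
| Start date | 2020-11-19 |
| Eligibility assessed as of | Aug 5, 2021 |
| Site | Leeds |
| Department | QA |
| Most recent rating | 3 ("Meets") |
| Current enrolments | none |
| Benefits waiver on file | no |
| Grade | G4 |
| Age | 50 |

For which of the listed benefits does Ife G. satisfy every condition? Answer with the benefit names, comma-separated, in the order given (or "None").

Relocation Assistance

Service from 2020-11-19 to Aug 5, 2021: 259 days.
Sabbatical Program — status part-time ✗ (requires full-time) → not eligible.
Supplemental Life Insurance — status part-time ✓; no waiver, service 259 days ≥ 30 days ✓; rating 3 < 4 ✗ → not eligible.
Meal Allowance — status part-time ✗ (requires full-time) → not eligible.
Spot Bonus Program — status part-time ✓; service 259 days < 18 months (≈540 days) ✗ → not eligible.
Relocation Assistance — status part-time ✓ (not excluded); service 259 days ≥ 6 months (≈180 days) ✓; 22 hrs/wk ≥ 15 ✓ → eligible.
Long-Term Disability — no waiver, service 259 days ≥ 120 days ✓; site Leeds ✗ (not Osaka) → not eligible.
AD&D Coverage — status part-time ✓; no waiver, service 259 days < 2 years (≈730 days) ✗ → not eligible.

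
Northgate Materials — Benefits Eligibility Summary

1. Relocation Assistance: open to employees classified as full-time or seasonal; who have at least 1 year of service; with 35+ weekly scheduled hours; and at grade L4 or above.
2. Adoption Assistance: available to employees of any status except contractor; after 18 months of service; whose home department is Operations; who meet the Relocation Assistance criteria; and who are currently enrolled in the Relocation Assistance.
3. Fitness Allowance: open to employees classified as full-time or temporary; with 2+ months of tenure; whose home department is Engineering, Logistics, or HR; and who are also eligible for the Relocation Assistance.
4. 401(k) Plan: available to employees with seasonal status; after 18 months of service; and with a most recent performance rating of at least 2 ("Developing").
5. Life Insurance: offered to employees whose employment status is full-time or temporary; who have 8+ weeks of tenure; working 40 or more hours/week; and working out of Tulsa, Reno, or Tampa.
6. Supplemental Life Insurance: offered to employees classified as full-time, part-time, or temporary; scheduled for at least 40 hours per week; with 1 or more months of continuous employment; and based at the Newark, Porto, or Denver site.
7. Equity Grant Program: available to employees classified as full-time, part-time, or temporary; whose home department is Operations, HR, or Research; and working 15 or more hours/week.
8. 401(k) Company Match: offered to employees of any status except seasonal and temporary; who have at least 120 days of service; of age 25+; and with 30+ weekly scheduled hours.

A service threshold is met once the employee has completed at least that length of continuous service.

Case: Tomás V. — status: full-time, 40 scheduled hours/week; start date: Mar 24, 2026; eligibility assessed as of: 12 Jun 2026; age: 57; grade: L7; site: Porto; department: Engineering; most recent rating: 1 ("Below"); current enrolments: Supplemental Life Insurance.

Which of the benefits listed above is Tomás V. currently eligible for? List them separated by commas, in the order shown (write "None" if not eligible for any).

Supplemental Life Insurance

Service from Mar 24, 2026 to 12 Jun 2026: 80 days.
Relocation Assistance — status full-time ✓; service 80 days < 1 year (≈365 days) ✗ → not eligible.
Adoption Assistance — status full-time ✓ (not excluded); service 80 days < 18 months (≈540 days) ✗ → not eligible.
Fitness Allowance — status full-time ✓; service 80 days ≥ 2 months (≈60 days) ✓; dept Engineering ✓; not eligible for Relocation Assistance ✗ → not eligible.
401(k) Plan — status full-time ✗ (requires seasonal) → not eligible.
Life Insurance — status full-time ✓; service 80 days ≥ 8 weeks (≈56 days) ✓; 40 hrs/wk ≥ 40 ✓; site Porto ✗ (not Tulsa, Reno, or Tampa) → not eligible.
Supplemental Life Insurance — status full-time ✓; 40 hrs/wk ≥ 40 ✓; service 80 days ≥ 1 month (≈30 days) ✓; site Porto ✓ → eligible.
Equity Grant Program — status full-time ✓; dept Engineering ✗ → not eligible.
401(k) Company Match — status full-time ✓ (not excluded); service 80 days < 120 days ✗ → not eligible.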